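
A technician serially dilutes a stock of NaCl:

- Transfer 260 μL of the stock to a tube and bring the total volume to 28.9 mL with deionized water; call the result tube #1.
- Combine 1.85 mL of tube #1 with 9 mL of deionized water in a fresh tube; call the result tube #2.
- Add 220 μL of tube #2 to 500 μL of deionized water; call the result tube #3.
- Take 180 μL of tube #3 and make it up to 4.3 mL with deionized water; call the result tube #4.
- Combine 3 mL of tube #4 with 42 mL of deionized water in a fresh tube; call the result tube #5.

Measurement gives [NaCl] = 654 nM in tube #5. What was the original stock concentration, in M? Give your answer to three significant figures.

0.500 M

Step 1: 260 μL brought to 28.9 mL → factor 28900/260 = 111.15
Step 2: 1.85 mL + 9 mL = 10.85 mL total → factor 10.85/1.85 = 5.8649
Step 3: 220 μL + 500 μL = 720 μL total → factor 720/220 = 3.2727
Step 4: 180 μL brought to 4.3 mL → factor 4300/180 = 23.889
Step 5: 3 mL + 42 mL = 45 mL total → factor 45/3 = 15
Overall dilution factor = 111.15 × 5.8649 × 3.2727 × 23.889 × 15 = 7.645 × 10^5
Stock = 654 nM × 7.645 × 10^5 = 5.000 × 10^8 nM = 0.500 M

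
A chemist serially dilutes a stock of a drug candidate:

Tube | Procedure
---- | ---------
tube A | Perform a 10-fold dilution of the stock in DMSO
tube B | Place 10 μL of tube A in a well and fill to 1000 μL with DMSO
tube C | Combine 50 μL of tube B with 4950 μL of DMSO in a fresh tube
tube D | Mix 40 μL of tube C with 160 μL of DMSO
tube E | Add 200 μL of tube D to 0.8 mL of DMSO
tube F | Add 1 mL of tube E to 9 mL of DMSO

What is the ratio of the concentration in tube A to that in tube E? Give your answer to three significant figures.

Step 1: 10-fold → factor 10
Step 2: 10 μL brought to 1000 μL → factor 1000/10 = 100
Step 3: 50 μL + 4950 μL = 5000 μL total → factor 5000/50 = 100
Step 4: 40 μL + 160 μL = 200 μL total → factor 200/40 = 5
Step 5: 200 μL + 0.8 mL = 1000 μL total → factor 1000/200 = 5
Dilution factor to tube A = 10; to tube E = 2.5 × 10^6
[tube A]/[tube E] = (factor to tube E)/(factor to tube A) = 2.5 × 10^6/10 = 2.50 × 10^5

2.50 × 10^5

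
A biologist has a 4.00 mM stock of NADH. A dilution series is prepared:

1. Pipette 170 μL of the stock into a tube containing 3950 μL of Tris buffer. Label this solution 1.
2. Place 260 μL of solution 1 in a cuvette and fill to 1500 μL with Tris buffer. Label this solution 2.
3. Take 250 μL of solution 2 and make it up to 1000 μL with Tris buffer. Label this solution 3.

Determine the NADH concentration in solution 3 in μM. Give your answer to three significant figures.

7.15 μM

Step 1: 170 μL + 3950 μL = 4120 μL total → factor 4120/170 = 24.235
Step 2: 260 μL brought to 1500 μL → factor 1500/260 = 5.7692
Step 3: 250 μL brought to 1000 μL → factor 1000/250 = 4
Overall dilution factor = 24.235 × 5.7692 × 4 = 559.28
Final = 4.00 mM / 559.28 = 0.007152 mM = 7.15 μM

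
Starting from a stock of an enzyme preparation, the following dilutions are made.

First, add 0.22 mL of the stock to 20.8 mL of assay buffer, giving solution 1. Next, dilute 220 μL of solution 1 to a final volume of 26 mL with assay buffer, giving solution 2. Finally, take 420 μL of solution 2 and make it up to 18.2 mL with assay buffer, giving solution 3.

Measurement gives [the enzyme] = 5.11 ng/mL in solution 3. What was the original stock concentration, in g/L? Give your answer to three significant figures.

2.50 g/L

Step 1: 0.22 mL + 20.8 mL = 21.02 mL total → factor 21.02/0.22 = 95.545
Step 2: 220 μL brought to 26 mL → factor 26000/220 = 118.18
Step 3: 420 μL brought to 18.2 mL → factor 18200/420 = 43.333
Overall dilution factor = 95.545 × 118.18 × 43.333 = 4.8931 × 10^5
Stock = 5.11 ng/mL × 4.8931 × 10^5 = 2.500 × 10^6 ng/mL = 2.50 g/L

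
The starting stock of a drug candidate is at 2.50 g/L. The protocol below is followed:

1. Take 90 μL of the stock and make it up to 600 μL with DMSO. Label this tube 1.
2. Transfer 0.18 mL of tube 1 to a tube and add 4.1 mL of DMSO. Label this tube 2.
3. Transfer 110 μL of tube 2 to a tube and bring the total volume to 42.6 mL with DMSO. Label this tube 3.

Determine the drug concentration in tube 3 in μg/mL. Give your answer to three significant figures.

Step 1: 90 μL brought to 600 μL → factor 600/90 = 6.6667
Step 2: 0.18 mL + 4.1 mL = 4.28 mL total → factor 4.28/0.18 = 23.778
Step 3: 110 μL brought to 42.6 mL → factor 42600/110 = 387.27
Overall dilution factor = 6.6667 × 23.778 × 387.27 = 61390
Final = 2.50 g/L / 61390 = 4.072 × 10^-5 g/L = 0.0407 μg/mL

0.0407 μg/mL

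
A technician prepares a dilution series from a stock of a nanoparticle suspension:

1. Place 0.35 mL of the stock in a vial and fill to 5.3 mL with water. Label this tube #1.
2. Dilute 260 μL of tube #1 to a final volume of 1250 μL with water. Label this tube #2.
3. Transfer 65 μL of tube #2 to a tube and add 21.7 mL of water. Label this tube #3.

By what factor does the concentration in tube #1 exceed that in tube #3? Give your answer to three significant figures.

1.61 × 10^3

Step 1: 0.35 mL brought to 5.3 mL → factor 5.3/0.35 = 15.143
Step 2: 260 μL brought to 1250 μL → factor 1250/260 = 4.8077
Step 3: 65 μL + 21.7 mL = 21765 μL total → factor 21765/65 = 334.85
Dilution factor to tube #1 = 15.143; to tube #3 = 24378
[tube #1]/[tube #3] = (factor to tube #3)/(factor to tube #1) = 24378/15.143 = 1.61 × 10^3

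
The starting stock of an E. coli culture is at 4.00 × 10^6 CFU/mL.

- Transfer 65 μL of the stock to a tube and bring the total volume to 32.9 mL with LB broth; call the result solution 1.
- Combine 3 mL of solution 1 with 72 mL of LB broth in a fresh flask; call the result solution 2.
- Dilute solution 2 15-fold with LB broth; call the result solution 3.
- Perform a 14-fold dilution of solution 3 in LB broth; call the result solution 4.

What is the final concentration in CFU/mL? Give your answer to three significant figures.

Step 1: 65 μL brought to 32.9 mL → factor 32900/65 = 506.15
Step 2: 3 mL + 72 mL = 75 mL total → factor 75/3 = 25
Step 3: 15-fold → factor 15
Step 4: 14-fold → factor 14
Overall dilution factor = 506.15 × 25 × 15 × 14 = 2.6573 × 10^6
Final = 4.00 × 10^6 CFU/mL / 2.6573 × 10^6 = 1.51 CFU/mL

1.51 CFU/mL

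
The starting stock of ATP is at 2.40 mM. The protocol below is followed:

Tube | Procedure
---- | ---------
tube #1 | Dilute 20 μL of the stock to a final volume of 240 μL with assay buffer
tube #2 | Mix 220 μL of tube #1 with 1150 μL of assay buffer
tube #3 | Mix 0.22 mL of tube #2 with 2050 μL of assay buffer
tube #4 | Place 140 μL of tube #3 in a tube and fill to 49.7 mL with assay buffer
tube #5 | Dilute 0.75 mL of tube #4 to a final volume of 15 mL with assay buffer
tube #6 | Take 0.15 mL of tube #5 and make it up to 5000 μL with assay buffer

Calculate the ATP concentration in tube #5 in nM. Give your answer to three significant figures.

0.438 nM

Step 1: 20 μL brought to 240 μL → factor 240/20 = 12
Step 2: 220 μL + 1150 μL = 1370 μL total → factor 1370/220 = 6.2273
Step 3: 0.22 mL + 2050 μL = 2.27 mL total → factor 2.27/0.22 = 10.318
Step 4: 140 μL brought to 49.7 mL → factor 49700/140 = 355
Step 5: 0.75 mL brought to 15 mL → factor 15/0.75 = 20
Dilution factor through tube #5 = 12 × 6.2273 × 10.318 × 355 × 20 = 5.4745 × 10^6
[tube #5] = 2.40 mM / 5.4745 × 10^6 = 4.384 × 10^-7 mM = 0.438 nM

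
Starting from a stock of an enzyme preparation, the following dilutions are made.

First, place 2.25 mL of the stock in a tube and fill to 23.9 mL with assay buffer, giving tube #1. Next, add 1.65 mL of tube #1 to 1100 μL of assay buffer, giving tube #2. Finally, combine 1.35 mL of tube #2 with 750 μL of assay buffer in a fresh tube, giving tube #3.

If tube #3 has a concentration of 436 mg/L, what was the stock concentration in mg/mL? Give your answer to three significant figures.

12.0 mg/mL

Step 1: 2.25 mL brought to 23.9 mL → factor 23.9/2.25 = 10.622
Step 2: 1.65 mL + 1100 μL = 2.75 mL total → factor 2.75/1.65 = 1.6667
Step 3: 1.35 mL + 750 μL = 2.1 mL total → factor 2.1/1.35 = 1.5556
Overall dilution factor = 10.622 × 1.6667 × 1.5556 = 27.539
Stock = 436 mg/L × 27.539 = 1.201 × 10^4 mg/L = 12.0 mg/mL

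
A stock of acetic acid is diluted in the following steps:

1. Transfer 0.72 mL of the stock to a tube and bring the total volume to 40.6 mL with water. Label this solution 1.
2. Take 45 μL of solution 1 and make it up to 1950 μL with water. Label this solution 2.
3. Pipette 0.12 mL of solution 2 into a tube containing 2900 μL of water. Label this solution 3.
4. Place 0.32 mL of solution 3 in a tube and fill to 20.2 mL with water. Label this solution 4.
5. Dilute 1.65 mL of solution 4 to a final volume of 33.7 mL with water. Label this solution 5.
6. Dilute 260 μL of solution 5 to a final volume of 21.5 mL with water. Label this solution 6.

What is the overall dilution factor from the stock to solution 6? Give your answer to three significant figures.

6.56 × 10^9

Step 1: 0.72 mL brought to 40.6 mL → factor 40.6/0.72 = 56.389
Step 2: 45 μL brought to 1950 μL → factor 1950/45 = 43.333
Step 3: 0.12 mL + 2900 μL = 3.02 mL total → factor 3.02/0.12 = 25.167
Step 4: 0.32 mL brought to 20.2 mL → factor 20.2/0.32 = 63.125
Step 5: 1.65 mL brought to 33.7 mL → factor 33.7/1.65 = 20.424
Step 6: 260 μL brought to 21.5 mL → factor 21500/260 = 82.692
Overall dilution factor = 56.389 × 43.333 × 25.167 × 63.125 × 20.424 × 82.692 = 6.5562 × 10^9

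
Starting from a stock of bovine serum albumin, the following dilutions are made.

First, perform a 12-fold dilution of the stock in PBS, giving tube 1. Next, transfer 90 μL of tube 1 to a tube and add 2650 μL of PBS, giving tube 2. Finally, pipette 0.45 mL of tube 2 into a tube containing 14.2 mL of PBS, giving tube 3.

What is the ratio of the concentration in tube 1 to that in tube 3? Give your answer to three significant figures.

Step 1: 12-fold → factor 12
Step 2: 90 μL + 2650 μL = 2740 μL total → factor 2740/90 = 30.444
Step 3: 0.45 mL + 14.2 mL = 14.65 mL total → factor 14.65/0.45 = 32.556
Dilution factor to tube 1 = 12; to tube 3 = 11894
[tube 1]/[tube 3] = (factor to tube 3)/(factor to tube 1) = 11894/12 = 991

991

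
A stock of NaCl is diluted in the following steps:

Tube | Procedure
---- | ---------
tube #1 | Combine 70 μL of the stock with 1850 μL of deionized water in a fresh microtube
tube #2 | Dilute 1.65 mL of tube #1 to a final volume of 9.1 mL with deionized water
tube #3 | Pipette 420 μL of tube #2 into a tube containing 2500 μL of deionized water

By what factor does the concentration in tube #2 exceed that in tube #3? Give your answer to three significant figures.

6.95

Step 1: 70 μL + 1850 μL = 1920 μL total → factor 1920/70 = 27.429
Step 2: 1.65 mL brought to 9.1 mL → factor 9.1/1.65 = 5.5152
Step 3: 420 μL + 2500 μL = 2920 μL total → factor 2920/420 = 6.9524
Dilution factor to tube #2 = 151.27; to tube #3 = 1051.7
[tube #2]/[tube #3] = (factor to tube #3)/(factor to tube #2) = 1051.7/151.27 = 6.95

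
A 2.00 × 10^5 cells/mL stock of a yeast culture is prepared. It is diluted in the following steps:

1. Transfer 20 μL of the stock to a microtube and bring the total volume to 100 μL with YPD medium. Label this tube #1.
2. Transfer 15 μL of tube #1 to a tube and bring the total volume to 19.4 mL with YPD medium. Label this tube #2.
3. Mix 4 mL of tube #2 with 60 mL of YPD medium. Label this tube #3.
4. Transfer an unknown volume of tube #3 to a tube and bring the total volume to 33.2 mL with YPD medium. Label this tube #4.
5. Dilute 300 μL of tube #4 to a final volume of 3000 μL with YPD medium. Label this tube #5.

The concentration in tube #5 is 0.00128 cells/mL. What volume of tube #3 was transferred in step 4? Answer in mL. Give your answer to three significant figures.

Step 1: 20 μL brought to 100 μL → factor 100/20 = 5
Step 2: 15 μL brought to 19.4 mL → factor 19400/15 = 1293.3
Step 3: 4 mL + 60 mL = 64 mL total → factor 64/4 = 16
Step 4: v brought to 33.2 mL → factor = 33.2 mL/v
Step 5: 300 μL brought to 3000 μL → factor 3000/300 = 10
Product of known-step factors = 1.0347 × 10^6
Overall factor = 2.00 × 10^5 cells/mL / (0.00128 cells/mL) = 1.5625 × 10^8
Step-4 factor = 1.5625 × 10^8 / 1.0347 × 10^6 = 151.01
v = 33.2 mL / 151.01 = 0.220 mL

0.220 mL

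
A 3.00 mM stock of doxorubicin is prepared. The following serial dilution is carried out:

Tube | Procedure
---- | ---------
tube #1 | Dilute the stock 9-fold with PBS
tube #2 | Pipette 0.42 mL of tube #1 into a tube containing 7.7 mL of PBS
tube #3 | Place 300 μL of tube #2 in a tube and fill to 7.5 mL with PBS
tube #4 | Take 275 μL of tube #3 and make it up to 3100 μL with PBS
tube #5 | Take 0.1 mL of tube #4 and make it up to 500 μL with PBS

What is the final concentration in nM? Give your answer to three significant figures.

12.2 nM

Step 1: 9-fold → factor 9
Step 2: 0.42 mL + 7.7 mL = 8.12 mL total → factor 8.12/0.42 = 19.333
Step 3: 300 μL brought to 7.5 mL → factor 7500/300 = 25
Step 4: 275 μL brought to 3100 μL → factor 3100/275 = 11.273
Step 5: 0.1 mL brought to 500 μL → factor 0.5/0.1 = 5
Overall dilution factor = 9 × 19.333 × 25 × 11.273 × 5 = 2.4518 × 10^5
Final = 3.00 mM / 2.4518 × 10^5 = 1.224 × 10^-5 mM = 12.2 nM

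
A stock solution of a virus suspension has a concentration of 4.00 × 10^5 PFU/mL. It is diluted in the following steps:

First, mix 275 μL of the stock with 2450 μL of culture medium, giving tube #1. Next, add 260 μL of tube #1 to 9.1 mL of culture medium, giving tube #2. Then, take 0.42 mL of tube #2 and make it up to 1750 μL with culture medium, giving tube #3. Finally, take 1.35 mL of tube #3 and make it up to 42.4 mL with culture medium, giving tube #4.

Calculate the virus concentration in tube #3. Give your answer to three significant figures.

Step 1: 275 μL + 2450 μL = 2725 μL total → factor 2725/275 = 9.9091
Step 2: 260 μL + 9.1 mL = 9360 μL total → factor 9360/260 = 36
Step 3: 0.42 mL brought to 1750 μL → factor 1.75/0.42 = 4.1667
Dilution factor through tube #3 = 9.9091 × 36 × 4.1667 = 1486.4
[tube #3] = 4.00 × 10^5 PFU/mL / 1486.4 = 269 PFU/mL

269 PFU/mL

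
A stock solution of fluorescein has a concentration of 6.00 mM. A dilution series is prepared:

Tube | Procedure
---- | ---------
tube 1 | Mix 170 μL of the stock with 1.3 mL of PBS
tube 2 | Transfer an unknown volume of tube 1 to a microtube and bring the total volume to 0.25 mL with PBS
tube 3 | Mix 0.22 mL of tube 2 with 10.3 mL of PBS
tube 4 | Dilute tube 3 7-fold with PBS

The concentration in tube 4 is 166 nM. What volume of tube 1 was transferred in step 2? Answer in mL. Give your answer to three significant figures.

0.0200 mL

Step 1: 170 μL + 1.3 mL = 1470 μL total → factor 1470/170 = 8.6471
Step 2: v brought to 0.25 mL → factor = 0.25 mL/v
Step 3: 0.22 mL + 10.3 mL = 10.52 mL total → factor 10.52/0.22 = 47.818
Step 4: 7-fold → factor 7
Product of known-step factors = 2894.4
Overall factor = 6.00 mM / (166 nM) = 36145
Step-2 factor = 36145 / 2894.4 = 12.488
v = 0.25 mL / 12.488 = 0.0200 mL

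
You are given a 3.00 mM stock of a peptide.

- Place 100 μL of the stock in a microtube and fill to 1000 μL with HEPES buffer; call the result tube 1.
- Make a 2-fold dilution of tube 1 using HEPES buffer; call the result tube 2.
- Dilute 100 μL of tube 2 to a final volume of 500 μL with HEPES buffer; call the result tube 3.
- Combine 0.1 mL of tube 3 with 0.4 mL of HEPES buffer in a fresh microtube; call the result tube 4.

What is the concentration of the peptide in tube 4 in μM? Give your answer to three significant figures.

Step 1: 100 μL brought to 1000 μL → factor 1000/100 = 10
Step 2: 2-fold → factor 2
Step 3: 100 μL brought to 500 μL → factor 500/100 = 5
Step 4: 0.1 mL + 0.4 mL = 0.5 mL total → factor 0.5/0.1 = 5
Overall dilution factor = 10 × 2 × 5 × 5 = 500
Final = 3.00 mM / 500 = 0.006000 mM = 6.00 μM

6.00 μM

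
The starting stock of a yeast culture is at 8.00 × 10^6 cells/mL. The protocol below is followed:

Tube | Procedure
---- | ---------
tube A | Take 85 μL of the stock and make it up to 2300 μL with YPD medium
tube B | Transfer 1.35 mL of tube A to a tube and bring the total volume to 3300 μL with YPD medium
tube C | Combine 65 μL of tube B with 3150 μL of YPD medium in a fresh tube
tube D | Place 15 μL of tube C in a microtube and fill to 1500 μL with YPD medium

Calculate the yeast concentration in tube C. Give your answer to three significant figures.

2.45 × 10^3 cells/mL

Step 1: 85 μL brought to 2300 μL → factor 2300/85 = 27.059
Step 2: 1.35 mL brought to 3300 μL → factor 3.3/1.35 = 2.4444
Step 3: 65 μL + 3150 μL = 3215 μL total → factor 3215/65 = 49.462
Dilution factor through tube C = 27.059 × 2.4444 × 49.462 = 3271.6
[tube C] = 8.00 × 10^6 cells/mL / 3271.6 = 2.45 × 10^3 cells/mL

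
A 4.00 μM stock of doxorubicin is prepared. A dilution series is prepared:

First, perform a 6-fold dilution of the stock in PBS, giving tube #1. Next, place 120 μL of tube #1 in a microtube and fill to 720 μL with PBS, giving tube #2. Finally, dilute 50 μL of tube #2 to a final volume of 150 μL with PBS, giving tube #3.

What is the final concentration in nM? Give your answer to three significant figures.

Step 1: 6-fold → factor 6
Step 2: 120 μL brought to 720 μL → factor 720/120 = 6
Step 3: 50 μL brought to 150 μL → factor 150/50 = 3
Overall dilution factor = 6 × 6 × 3 = 108
Final = 4.00 μM / 108 = 0.03704 μM = 37.0 nM

37.0 nM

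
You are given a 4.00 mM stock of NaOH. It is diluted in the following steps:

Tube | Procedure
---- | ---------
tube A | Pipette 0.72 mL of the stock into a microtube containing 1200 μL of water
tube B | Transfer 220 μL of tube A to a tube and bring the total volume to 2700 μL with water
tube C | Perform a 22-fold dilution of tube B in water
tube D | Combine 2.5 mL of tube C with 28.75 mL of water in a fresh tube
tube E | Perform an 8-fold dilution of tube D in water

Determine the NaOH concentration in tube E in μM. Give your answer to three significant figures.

0.0556 μM

Step 1: 0.72 mL + 1200 μL = 1.92 mL total → factor 1.92/0.72 = 2.6667
Step 2: 220 μL brought to 2700 μL → factor 2700/220 = 12.273
Step 3: 22-fold → factor 22
Step 4: 2.5 mL + 28.75 mL = 31.25 mL total → factor 31.25/2.5 = 12.5
Step 5: 8-fold → factor 8
Overall dilution factor = 2.6667 × 12.273 × 22 × 12.5 × 8 = 72000
Final = 4.00 mM / 72000 = 5.556 × 10^-5 mM = 0.0556 μM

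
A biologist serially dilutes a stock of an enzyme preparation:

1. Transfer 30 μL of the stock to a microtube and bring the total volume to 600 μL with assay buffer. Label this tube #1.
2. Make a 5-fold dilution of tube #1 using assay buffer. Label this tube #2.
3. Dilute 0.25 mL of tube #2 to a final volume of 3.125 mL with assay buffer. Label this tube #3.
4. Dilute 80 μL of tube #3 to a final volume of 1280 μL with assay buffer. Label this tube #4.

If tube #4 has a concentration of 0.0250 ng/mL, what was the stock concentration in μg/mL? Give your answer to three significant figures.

0.500 μg/mL

Step 1: 30 μL brought to 600 μL → factor 600/30 = 20
Step 2: 5-fold → factor 5
Step 3: 0.25 mL brought to 3.125 mL → factor 3.125/0.25 = 12.5
Step 4: 80 μL brought to 1280 μL → factor 1280/80 = 16
Overall dilution factor = 20 × 5 × 12.5 × 16 = 20000
Stock = 0.0250 ng/mL × 20000 = 500.0 ng/mL = 0.500 μg/mL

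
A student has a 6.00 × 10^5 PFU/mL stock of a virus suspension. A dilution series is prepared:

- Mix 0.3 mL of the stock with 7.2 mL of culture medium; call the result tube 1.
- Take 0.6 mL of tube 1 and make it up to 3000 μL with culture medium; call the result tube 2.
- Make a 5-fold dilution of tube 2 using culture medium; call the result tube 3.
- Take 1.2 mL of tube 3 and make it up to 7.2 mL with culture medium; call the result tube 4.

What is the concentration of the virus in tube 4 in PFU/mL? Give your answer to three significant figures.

Step 1: 0.3 mL + 7.2 mL = 7.5 mL total → factor 7.5/0.3 = 25
Step 2: 0.6 mL brought to 3000 μL → factor 3/0.6 = 5
Step 3: 5-fold → factor 5
Step 4: 1.2 mL brought to 7.2 mL → factor 7.2/1.2 = 6
Overall dilution factor = 25 × 5 × 5 × 6 = 3750
Final = 6.00 × 10^5 PFU/mL / 3750 = 160 PFU/mL

160 PFU/mL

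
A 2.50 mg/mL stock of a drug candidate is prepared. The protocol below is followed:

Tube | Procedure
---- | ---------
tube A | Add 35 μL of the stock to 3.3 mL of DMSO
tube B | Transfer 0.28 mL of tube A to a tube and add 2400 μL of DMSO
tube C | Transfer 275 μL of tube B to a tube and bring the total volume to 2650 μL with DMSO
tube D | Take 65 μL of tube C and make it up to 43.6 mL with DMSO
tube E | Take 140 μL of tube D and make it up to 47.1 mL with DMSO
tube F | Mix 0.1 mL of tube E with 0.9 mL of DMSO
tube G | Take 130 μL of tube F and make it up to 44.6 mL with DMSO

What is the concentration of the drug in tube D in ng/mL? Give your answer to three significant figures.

Step 1: 35 μL + 3.3 mL = 3335 μL total → factor 3335/35 = 95.286
Step 2: 0.28 mL + 2400 μL = 2.68 mL total → factor 2.68/0.28 = 9.5714
Step 3: 275 μL brought to 2650 μL → factor 2650/275 = 9.6364
Step 4: 65 μL brought to 43.6 mL → factor 43600/65 = 670.77
Dilution factor through tube D = 95.286 × 9.5714 × 9.6364 × 670.77 = 5.8951 × 10^6
[tube D] = 2.50 mg/mL / 5.8951 × 10^6 = 4.241 × 10^-7 mg/mL = 0.424 ng/mL

0.424 ng/mL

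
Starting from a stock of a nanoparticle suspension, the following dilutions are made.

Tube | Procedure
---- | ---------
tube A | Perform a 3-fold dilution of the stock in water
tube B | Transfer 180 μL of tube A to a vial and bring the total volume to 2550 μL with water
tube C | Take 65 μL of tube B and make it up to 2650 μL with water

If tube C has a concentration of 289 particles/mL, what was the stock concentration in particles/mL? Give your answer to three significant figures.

5.01 × 10^5 particles/mL

Step 1: 3-fold → factor 3
Step 2: 180 μL brought to 2550 μL → factor 2550/180 = 14.167
Step 3: 65 μL brought to 2650 μL → factor 2650/65 = 40.769
Overall dilution factor = 3 × 14.167 × 40.769 = 1732.7
Stock = 289 particles/mL × 1732.7 = 5.01 × 10^5 particles/mL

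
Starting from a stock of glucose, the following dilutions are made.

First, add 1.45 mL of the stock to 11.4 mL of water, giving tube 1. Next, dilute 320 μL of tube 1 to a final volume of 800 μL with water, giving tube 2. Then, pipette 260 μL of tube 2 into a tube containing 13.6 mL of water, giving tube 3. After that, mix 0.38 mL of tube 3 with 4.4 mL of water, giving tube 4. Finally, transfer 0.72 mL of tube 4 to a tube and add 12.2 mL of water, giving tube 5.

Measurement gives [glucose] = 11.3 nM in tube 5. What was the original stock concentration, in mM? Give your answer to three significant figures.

3.01 mM

Step 1: 1.45 mL + 11.4 mL = 12.85 mL total → factor 12.85/1.45 = 8.8621
Step 2: 320 μL brought to 800 μL → factor 800/320 = 2.5
Step 3: 260 μL + 13.6 mL = 13860 μL total → factor 13860/260 = 53.308
Step 4: 0.38 mL + 4.4 mL = 4.78 mL total → factor 4.78/0.38 = 12.579
Step 5: 0.72 mL + 12.2 mL = 12.92 mL total → factor 12.92/0.72 = 17.944
Overall dilution factor = 8.8621 × 2.5 × 53.308 × 12.579 × 17.944 = 2.6659 × 10^5
Stock = 11.3 nM × 2.6659 × 10^5 = 3.012 × 10^6 nM = 3.01 mM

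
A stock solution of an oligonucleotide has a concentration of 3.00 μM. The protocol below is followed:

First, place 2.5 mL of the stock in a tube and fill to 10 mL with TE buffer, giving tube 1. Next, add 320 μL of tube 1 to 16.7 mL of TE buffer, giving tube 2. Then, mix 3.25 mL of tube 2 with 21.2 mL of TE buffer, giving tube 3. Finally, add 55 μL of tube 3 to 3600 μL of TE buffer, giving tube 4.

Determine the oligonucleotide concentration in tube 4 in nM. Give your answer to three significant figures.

0.0282 nM

Step 1: 2.5 mL brought to 10 mL → factor 10/2.5 = 4
Step 2: 320 μL + 16.7 mL = 17020 μL total → factor 17020/320 = 53.188
Step 3: 3.25 mL + 21.2 mL = 24.45 mL total → factor 24.45/3.25 = 7.5231
Step 4: 55 μL + 3600 μL = 3655 μL total → factor 3655/55 = 66.455
Overall dilution factor = 4 × 53.188 × 7.5231 × 66.455 = 1.0636 × 10^5
Final = 3.00 μM / 1.0636 × 10^5 = 2.821 × 10^-5 μM = 0.0282 nM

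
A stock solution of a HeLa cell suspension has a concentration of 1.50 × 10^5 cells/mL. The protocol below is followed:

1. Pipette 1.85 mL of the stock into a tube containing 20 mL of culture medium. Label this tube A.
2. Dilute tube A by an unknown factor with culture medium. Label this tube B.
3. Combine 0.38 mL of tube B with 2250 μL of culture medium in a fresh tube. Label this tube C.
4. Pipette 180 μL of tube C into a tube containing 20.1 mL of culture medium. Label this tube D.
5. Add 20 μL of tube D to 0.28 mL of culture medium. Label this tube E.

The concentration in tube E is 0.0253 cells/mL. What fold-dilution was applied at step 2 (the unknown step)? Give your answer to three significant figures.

42.9-fold

Step 1: 1.85 mL + 20 mL = 21.85 mL total → factor 21.85/1.85 = 11.811
Step 2: unknown factor x
Step 3: 0.38 mL + 2250 μL = 2.63 mL total → factor 2.63/0.38 = 6.9211
Step 4: 180 μL + 20.1 mL = 20280 μL total → factor 20280/180 = 112.67
Step 5: 20 μL + 0.28 mL = 300 μL total → factor 300/20 = 15
Product of known-step factors = 1.3815 × 10^5
Overall factor = 1.50 × 10^5 cells/mL / (0.0253 cells/mL) = 5.9289 × 10^6
x = 5.9289 × 10^6 / 1.3815 × 10^5 = 42.9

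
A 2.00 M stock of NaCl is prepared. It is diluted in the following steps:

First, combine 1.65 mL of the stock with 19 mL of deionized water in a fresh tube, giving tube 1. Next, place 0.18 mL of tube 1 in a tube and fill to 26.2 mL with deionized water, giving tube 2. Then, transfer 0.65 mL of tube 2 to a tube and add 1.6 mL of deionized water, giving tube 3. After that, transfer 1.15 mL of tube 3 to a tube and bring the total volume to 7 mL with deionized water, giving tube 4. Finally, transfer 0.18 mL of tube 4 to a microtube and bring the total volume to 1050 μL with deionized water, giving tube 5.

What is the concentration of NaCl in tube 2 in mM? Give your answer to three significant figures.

Step 1: 1.65 mL + 19 mL = 20.65 mL total → factor 20.65/1.65 = 12.515
Step 2: 0.18 mL brought to 26.2 mL → factor 26.2/0.18 = 145.56
Dilution factor through tube 2 = 12.515 × 145.56 = 1821.6
[tube 2] = 2.00 M / 1821.6 = 0.001098 M = 1.10 mM

1.10 mM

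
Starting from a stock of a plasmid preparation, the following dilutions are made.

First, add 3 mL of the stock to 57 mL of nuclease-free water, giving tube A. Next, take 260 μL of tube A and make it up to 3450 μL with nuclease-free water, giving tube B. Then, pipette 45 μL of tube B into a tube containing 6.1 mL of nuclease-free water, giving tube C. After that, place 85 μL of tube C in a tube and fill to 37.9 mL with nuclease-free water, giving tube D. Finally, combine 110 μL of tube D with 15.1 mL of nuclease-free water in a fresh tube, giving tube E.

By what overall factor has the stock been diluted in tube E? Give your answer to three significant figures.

2.23 × 10^9

Step 1: 3 mL + 57 mL = 60 mL total → factor 60/3 = 20
Step 2: 260 μL brought to 3450 μL → factor 3450/260 = 13.269
Step 3: 45 μL + 6.1 mL = 6145 μL total → factor 6145/45 = 136.56
Step 4: 85 μL brought to 37.9 mL → factor 37900/85 = 445.88
Step 5: 110 μL + 15.1 mL = 15210 μL total → factor 15210/110 = 138.27
Overall dilution factor = 20 × 13.269 × 136.56 × 445.88 × 138.27 = 2.2343 × 10^9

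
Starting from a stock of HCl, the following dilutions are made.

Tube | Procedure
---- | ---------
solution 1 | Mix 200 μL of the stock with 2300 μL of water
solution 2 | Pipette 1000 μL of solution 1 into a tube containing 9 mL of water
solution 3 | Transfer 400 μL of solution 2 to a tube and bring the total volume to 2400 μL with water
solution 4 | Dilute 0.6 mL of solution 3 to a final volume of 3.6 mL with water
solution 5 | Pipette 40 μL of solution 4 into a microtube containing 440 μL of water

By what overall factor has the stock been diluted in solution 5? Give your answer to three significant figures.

5.40 × 10^4

Step 1: 200 μL + 2300 μL = 2500 μL total → factor 2500/200 = 12.5
Step 2: 1000 μL + 9 mL = 10000 μL total → factor 10000/1000 = 10
Step 3: 400 μL brought to 2400 μL → factor 2400/400 = 6
Step 4: 0.6 mL brought to 3.6 mL → factor 3.6/0.6 = 6
Step 5: 40 μL + 440 μL = 480 μL total → factor 480/40 = 12
Overall dilution factor = 12.5 × 10 × 6 × 6 × 12 = 54000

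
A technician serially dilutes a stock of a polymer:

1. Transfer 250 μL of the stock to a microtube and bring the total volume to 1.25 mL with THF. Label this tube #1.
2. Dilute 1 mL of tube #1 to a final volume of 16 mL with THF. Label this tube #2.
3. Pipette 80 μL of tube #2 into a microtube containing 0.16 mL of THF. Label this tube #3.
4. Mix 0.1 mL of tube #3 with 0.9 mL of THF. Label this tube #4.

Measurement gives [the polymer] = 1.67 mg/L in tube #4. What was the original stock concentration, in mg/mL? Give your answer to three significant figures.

Step 1: 250 μL brought to 1.25 mL → factor 1250/250 = 5
Step 2: 1 mL brought to 16 mL → factor 16/1 = 16
Step 3: 80 μL + 0.16 mL = 240 μL total → factor 240/80 = 3
Step 4: 0.1 mL + 0.9 mL = 1 mL total → factor 1/0.1 = 10
Overall dilution factor = 5 × 16 × 3 × 10 = 2400
Stock = 1.67 mg/L × 2400 = 4008 mg/L = 4.01 mg/mL

4.01 mg/mL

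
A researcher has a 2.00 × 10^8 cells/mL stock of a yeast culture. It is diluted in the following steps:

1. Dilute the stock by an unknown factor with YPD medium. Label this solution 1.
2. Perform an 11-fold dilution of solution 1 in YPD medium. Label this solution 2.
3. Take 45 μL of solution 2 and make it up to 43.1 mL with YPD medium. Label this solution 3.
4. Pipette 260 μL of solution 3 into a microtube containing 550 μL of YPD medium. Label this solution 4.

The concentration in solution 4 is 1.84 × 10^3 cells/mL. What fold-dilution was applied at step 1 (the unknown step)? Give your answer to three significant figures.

3.31-fold

Step 1: unknown factor x
Step 2: 11-fold → factor 11
Step 3: 45 μL brought to 43.1 mL → factor 43100/45 = 957.78
Step 4: 260 μL + 550 μL = 810 μL total → factor 810/260 = 3.1154
Product of known-step factors = 32822
Overall factor = 2.00 × 10^8 cells/mL / (1.84 × 10^3 cells/mL) = 1.087 × 10^5
x = 1.087 × 10^5 / 32822 = 3.31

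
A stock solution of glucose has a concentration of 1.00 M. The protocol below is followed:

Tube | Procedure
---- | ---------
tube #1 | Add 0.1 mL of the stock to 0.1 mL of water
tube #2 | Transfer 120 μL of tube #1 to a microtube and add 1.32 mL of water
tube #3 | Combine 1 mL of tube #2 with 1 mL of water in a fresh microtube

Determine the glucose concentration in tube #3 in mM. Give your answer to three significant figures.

Step 1: 0.1 mL + 0.1 mL = 0.2 mL total → factor 0.2/0.1 = 2
Step 2: 120 μL + 1.32 mL = 1440 μL total → factor 1440/120 = 12
Step 3: 1 mL + 1 mL = 2 mL total → factor 2/1 = 2
Overall dilution factor = 2 × 12 × 2 = 48
Final = 1.00 M / 48 = 0.02083 M = 20.8 mM

20.8 mM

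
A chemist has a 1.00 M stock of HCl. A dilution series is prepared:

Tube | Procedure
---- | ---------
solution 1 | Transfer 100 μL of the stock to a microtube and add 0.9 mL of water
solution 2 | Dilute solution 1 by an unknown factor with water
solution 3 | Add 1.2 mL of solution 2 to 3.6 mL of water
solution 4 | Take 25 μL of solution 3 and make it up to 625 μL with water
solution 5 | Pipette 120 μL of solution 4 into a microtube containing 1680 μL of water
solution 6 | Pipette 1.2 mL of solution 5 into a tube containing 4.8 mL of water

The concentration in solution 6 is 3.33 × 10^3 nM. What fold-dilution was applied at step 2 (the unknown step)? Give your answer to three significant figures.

4.00-fold

Step 1: 100 μL + 0.9 mL = 1000 μL total → factor 1000/100 = 10
Step 2: unknown factor x
Step 3: 1.2 mL + 3.6 mL = 4.8 mL total → factor 4.8/1.2 = 4
Step 4: 25 μL brought to 625 μL → factor 625/25 = 25
Step 5: 120 μL + 1680 μL = 1800 μL total → factor 1800/120 = 15
Step 6: 1.2 mL + 4.8 mL = 6 mL total → factor 6/1.2 = 5
Product of known-step factors = 75000
Overall factor = 1.00 M / (3.33 × 10^3 nM) = 3.003 × 10^5
x = 3.003 × 10^5 / 75000 = 4.00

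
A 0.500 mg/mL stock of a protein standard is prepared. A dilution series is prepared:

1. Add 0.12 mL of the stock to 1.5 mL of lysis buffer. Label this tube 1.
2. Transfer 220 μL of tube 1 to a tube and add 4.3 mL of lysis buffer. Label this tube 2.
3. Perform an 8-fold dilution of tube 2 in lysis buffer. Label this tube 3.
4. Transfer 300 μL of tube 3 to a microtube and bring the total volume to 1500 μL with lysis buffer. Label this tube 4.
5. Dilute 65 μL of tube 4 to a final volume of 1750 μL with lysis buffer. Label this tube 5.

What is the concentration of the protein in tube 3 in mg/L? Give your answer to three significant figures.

0.225 mg/L

Step 1: 0.12 mL + 1.5 mL = 1.62 mL total → factor 1.62/0.12 = 13.5
Step 2: 220 μL + 4.3 mL = 4520 μL total → factor 4520/220 = 20.545
Step 3: 8-fold → factor 8
Dilution factor through tube 3 = 13.5 × 20.545 × 8 = 2218.9
[tube 3] = 0.500 mg/mL / 2218.9 = 0.0002253 mg/mL = 0.225 mg/L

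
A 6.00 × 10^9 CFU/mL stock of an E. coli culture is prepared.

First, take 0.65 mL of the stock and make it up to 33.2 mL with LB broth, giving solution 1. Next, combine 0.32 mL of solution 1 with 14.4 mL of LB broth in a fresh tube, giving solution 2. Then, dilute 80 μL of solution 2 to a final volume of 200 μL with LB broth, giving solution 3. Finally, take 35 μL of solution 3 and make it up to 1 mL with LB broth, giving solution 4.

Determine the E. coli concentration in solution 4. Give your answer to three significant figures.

3.58 × 10^4 CFU/mL

Step 1: 0.65 mL brought to 33.2 mL → factor 33.2/0.65 = 51.077
Step 2: 0.32 mL + 14.4 mL = 14.72 mL total → factor 14.72/0.32 = 46
Step 3: 80 μL brought to 200 μL → factor 200/80 = 2.5
Step 4: 35 μL brought to 1 mL → factor 1000/35 = 28.571
Overall dilution factor = 51.077 × 46 × 2.5 × 28.571 = 1.6782 × 10^5
Final = 6.00 × 10^9 CFU/mL / 1.6782 × 10^5 = 3.58 × 10^4 CFU/mL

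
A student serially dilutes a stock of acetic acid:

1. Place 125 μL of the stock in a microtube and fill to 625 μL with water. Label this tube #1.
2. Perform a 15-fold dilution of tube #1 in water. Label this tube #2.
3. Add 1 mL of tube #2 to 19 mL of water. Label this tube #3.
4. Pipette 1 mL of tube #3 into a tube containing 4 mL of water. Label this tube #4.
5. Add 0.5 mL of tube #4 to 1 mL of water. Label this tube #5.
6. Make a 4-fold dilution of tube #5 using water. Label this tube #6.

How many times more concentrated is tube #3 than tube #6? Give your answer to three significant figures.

60.0

Step 1: 125 μL brought to 625 μL → factor 625/125 = 5
Step 2: 15-fold → factor 15
Step 3: 1 mL + 19 mL = 20 mL total → factor 20/1 = 20
Step 4: 1 mL + 4 mL = 5 mL total → factor 5/1 = 5
Step 5: 0.5 mL + 1 mL = 1.5 mL total → factor 1.5/0.5 = 3
Step 6: 4-fold → factor 4
Dilution factor to tube #3 = 1500; to tube #6 = 90000
[tube #3]/[tube #6] = (factor to tube #6)/(factor to tube #3) = 90000/1500 = 60.0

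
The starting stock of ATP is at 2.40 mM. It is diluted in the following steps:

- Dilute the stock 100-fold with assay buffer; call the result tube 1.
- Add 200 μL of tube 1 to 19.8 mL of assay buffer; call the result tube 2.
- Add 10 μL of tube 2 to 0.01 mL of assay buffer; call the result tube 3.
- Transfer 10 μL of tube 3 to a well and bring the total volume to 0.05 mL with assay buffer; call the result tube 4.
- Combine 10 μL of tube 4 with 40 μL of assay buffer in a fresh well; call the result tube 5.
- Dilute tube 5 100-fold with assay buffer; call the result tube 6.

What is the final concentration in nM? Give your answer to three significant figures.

Step 1: 100-fold → factor 100
Step 2: 200 μL + 19.8 mL = 20000 μL total → factor 20000/200 = 100
Step 3: 10 μL + 0.01 mL = 20 μL total → factor 20/10 = 2
Step 4: 10 μL brought to 0.05 mL → factor 50/10 = 5
Step 5: 10 μL + 40 μL = 50 μL total → factor 50/10 = 5
Step 6: 100-fold → factor 100
Overall dilution factor = 100 × 100 × 2 × 5 × 5 × 100 = 5 × 10^7
Final = 2.40 mM / 5 × 10^7 = 4.800 × 10^-8 mM = 0.0480 nM

0.0480 nM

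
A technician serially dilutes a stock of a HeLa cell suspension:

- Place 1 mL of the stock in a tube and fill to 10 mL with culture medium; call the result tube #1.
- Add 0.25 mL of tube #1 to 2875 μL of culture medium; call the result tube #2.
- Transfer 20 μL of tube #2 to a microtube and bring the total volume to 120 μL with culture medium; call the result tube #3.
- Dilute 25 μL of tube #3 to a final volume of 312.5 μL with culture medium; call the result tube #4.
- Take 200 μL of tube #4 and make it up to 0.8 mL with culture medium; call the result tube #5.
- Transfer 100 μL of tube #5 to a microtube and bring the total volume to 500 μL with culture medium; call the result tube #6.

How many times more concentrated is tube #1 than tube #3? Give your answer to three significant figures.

Step 1: 1 mL brought to 10 mL → factor 10/1 = 10
Step 2: 0.25 mL + 2875 μL = 3.125 mL total → factor 3.125/0.25 = 12.5
Step 3: 20 μL brought to 120 μL → factor 120/20 = 6
Dilution factor to tube #1 = 10; to tube #3 = 750
[tube #1]/[tube #3] = (factor to tube #3)/(factor to tube #1) = 750/10 = 75.0

75.0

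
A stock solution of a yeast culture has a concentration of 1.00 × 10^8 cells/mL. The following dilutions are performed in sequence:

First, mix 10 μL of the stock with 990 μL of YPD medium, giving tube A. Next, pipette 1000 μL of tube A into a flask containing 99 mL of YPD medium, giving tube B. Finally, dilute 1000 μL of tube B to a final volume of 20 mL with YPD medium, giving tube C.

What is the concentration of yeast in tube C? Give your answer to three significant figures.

Step 1: 10 μL + 990 μL = 1000 μL total → factor 1000/10 = 100
Step 2: 1000 μL + 99 mL = 1 × 10^5 μL total → factor 1 × 10^5/1000 = 100
Step 3: 1000 μL brought to 20 mL → factor 20000/1000 = 20
Overall dilution factor = 100 × 100 × 20 = 2 × 10^5
Final = 1.00 × 10^8 cells/mL / 2 × 10^5 = 500 cells/mL

500 cells/mL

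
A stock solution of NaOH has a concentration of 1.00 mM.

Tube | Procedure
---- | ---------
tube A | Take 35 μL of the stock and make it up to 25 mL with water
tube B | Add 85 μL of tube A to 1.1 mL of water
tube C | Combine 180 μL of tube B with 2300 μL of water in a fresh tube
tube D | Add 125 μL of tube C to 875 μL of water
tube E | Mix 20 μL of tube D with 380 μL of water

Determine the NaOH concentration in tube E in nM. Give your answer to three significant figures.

Step 1: 35 μL brought to 25 mL → factor 25000/35 = 714.29
Step 2: 85 μL + 1.1 mL = 1185 μL total → factor 1185/85 = 13.941
Step 3: 180 μL + 2300 μL = 2480 μL total → factor 2480/180 = 13.778
Step 4: 125 μL + 875 μL = 1000 μL total → factor 1000/125 = 8
Step 5: 20 μL + 380 μL = 400 μL total → factor 400/20 = 20
Overall dilution factor = 714.29 × 13.941 × 13.778 × 8 × 20 = 2.1952 × 10^7
Final = 1.00 mM / 2.1952 × 10^7 = 4.555 × 10^-8 mM = 0.0456 nM

0.0456 nM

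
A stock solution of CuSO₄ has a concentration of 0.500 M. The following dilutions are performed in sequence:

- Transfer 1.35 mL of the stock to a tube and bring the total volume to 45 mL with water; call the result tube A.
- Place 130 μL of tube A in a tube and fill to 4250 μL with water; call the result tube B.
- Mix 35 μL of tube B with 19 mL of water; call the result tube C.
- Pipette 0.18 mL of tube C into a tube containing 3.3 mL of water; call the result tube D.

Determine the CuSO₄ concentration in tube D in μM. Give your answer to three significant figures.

Step 1: 1.35 mL brought to 45 mL → factor 45/1.35 = 33.333
Step 2: 130 μL brought to 4250 μL → factor 4250/130 = 32.692
Step 3: 35 μL + 19 mL = 19035 μL total → factor 19035/35 = 543.86
Step 4: 0.18 mL + 3.3 mL = 3.48 mL total → factor 3.48/0.18 = 19.333
Overall dilution factor = 33.333 × 32.692 × 543.86 × 19.333 = 1.1458 × 10^7
Final = 0.500 M / 1.1458 × 10^7 = 4.364 × 10^-8 M = 0.0436 μM

0.0436 μM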